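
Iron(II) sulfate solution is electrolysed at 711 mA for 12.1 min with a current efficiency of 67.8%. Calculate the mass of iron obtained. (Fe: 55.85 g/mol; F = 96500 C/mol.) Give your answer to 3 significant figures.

0.101 g

Q = 0.711 × 726 = 516.2 C
n(e⁻) = 516.2 / 96500 = 0.005349 mol
Fe²⁺ + 2e⁻ → Fe, so theoretical m(Fe) = 0.002675 × 55.85 = 0.1494 g
Actual mass = 67.8% × 0.1494 = 0.101 g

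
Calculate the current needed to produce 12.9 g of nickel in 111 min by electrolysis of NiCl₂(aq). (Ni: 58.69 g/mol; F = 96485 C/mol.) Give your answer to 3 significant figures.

n(Ni) = 12.9 / 58.69 = 0.2198 mol
Ni²⁺ + 2e⁻ → Ni, so n(e⁻) = 2 × 0.2198 = 0.4396 mol
Q = 0.4396 × 96485 = 42410 C
I = Q / t = 42410 / 6660 s = 6.37 A

6.37 A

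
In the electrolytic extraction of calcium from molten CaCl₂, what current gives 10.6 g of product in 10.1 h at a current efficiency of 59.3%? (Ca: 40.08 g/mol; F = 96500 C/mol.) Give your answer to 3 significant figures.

2.37 A

n(Ca) = 10.6 / 40.08 = 0.2645 mol
Ca²⁺ + 2e⁻ → Ca, so n(e⁻) = 2 × 0.2645 = 0.5290 mol
Q = 0.5290 × 96500 / 0.593 = 86090 C
I = Q / t = 86090 / 36360 s = 2.37 A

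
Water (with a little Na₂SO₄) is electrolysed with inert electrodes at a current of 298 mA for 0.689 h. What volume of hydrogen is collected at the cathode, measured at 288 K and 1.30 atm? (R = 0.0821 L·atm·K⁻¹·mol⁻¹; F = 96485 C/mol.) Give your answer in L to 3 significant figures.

Q = It = 0.298 × 2480.4 = 739.2 C
n(e⁻) = 739.2 / 96485 = 0.007661 mol
2H⁺ + 2e⁻ → H₂, so n(H₂) = 0.007661 / 2 = 0.003831 mol
V = nRT/P = 0.003831 × 0.0821 × 288 / 1.30 = 0.06968 L

0.0697 L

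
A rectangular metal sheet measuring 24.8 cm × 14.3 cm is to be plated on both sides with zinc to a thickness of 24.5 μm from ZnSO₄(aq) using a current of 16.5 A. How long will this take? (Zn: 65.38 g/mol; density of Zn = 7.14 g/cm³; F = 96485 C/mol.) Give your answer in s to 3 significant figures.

Plated area = 2 × 24.8 × 14.3 = 709.3 cm²
Volume = 709.3 × 24.5×10⁻⁴ cm = 1.738 cm³
m(Zn) = 1.738 × 7.14 = 12.41 g
n(Zn) = 12.41 / 65.38 = 0.1898 mol; n(e⁻) = 2 × 0.1898 = 0.3796 mol
Q = 0.3796 × 96485 = 36630 C
t = 36630 / 16.5 = 2220 s

2220 s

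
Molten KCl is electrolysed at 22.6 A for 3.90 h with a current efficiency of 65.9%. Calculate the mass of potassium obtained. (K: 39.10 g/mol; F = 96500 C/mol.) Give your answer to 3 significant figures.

84.7 g

Q = 22.6 × 14040 = 3.173×10^5 C
n(e⁻) = 3.173×10^5 / 96500 = 3.288 mol
K⁺ + e⁻ → K, so theoretical m(K) = 3.288 × 39.10 = 128.6 g
Actual mass = 65.9% × 128.6 = 84.7 g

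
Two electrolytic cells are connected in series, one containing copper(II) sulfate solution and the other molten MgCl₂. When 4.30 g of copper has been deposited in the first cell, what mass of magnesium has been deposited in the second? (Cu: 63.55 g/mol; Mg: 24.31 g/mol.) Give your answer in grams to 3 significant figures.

1.64 g

n(Cu) = 4.30 / 63.55 = 0.06766 mol
Cu²⁺ + 2e⁻ → Cu, so n(e⁻) = 2 × 0.06766 = 0.1353 mol
Since the cells are in series, n(e⁻) in the Mg cell is also 0.1353 mol.
Mg²⁺ + 2e⁻ → Mg, so n(Mg) = 0.1353 / 2 = 0.06765 mol
m(Mg) = 0.06765 × 24.31 = 1.64 g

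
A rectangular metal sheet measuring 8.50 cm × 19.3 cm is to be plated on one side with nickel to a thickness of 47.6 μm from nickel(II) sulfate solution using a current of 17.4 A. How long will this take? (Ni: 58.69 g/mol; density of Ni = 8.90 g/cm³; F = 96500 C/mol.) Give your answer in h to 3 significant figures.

Plated area = 8.50 × 19.3 = 164.1 cm²
Volume = 164.1 × 47.6×10⁻⁴ cm = 0.7811 cm³
m(Ni) = 0.7811 × 8.90 = 6.952 g
n(Ni) = 6.952 / 58.69 = 0.1185 mol; n(e⁻) = 2 × 0.1185 = 0.2370 mol
Q = 0.2370 × 96500 = 22870 C
t = 22870 / 17.4 = 1314 s = 0.365 h

0.365 h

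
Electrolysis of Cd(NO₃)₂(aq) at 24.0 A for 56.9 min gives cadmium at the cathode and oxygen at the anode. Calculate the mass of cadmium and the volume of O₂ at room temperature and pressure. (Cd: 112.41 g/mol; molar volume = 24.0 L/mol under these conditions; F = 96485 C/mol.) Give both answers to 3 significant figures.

47.7 g Cd; 5.10 L O₂

Q = 24.0 × 3414 = 81940 C; n(e⁻) = 81940 / 96485 = 0.8493 mol
Cathode: Cd²⁺ + 2e⁻ → Cd → n(Cd) = 0.8493/2 = 0.4247 mol → 47.7 g
Anode: 2H₂O → O₂ + 4H⁺ + 4e⁻ → n(O₂) = 0.8493/4 = 0.2123 mol → 5.10 L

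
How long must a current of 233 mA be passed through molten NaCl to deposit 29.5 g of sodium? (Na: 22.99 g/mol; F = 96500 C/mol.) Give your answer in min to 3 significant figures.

n(Na) = 29.5 / 22.99 = 1.283 mol
Na⁺ + e⁻ → Na, so n(e⁻) = 1.283 mol
Q = 1.283 × 96500 = 1.238×10^5 C
t = Q / I = 1.238×10^5 / 0.233 = 5.313×10^5 s = 8860 min

8860 min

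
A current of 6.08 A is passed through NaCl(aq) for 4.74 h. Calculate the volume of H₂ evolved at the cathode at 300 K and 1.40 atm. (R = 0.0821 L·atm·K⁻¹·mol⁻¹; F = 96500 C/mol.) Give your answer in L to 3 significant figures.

9.46 L

Q = It = 6.08 × 17064 = 1.037×10^5 C
n(e⁻) = 1.037×10^5 / 96500 = 1.075 mol
2H⁺ + 2e⁻ → H₂, so n(H₂) = 1.075 / 2 = 0.5375 mol
V = nRT/P = 0.5375 × 0.0821 × 300 / 1.40 = 9.456 L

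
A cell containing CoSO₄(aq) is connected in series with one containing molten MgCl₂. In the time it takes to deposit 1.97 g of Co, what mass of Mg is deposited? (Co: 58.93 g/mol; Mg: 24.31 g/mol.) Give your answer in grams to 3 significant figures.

0.813 g

n(Co) = 1.97 / 58.93 = 0.03343 mol
Co²⁺ + 2e⁻ → Co, so n(e⁻) = 2 × 0.03343 = 0.06686 mol
In series, the same 0.06686 mol of electrons flows through the second cell.
Mg²⁺ + 2e⁻ → Mg, so n(Mg) = 0.06686 / 2 = 0.03343 mol
m(Mg) = 0.03343 × 24.31 = 0.813 g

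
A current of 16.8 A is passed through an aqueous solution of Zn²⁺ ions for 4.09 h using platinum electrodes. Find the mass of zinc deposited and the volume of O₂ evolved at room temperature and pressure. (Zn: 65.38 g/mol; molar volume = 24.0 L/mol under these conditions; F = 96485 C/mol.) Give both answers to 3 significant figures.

Q = 16.8 × 14724 = 2.474×10^5 C; n(e⁻) = 2.474×10^5 / 96485 = 2.564 mol
Cathode: Zn²⁺ + 2e⁻ → Zn → n(Zn) = 2.564/2 = 1.282 mol → 83.8 g
Anode: 2H₂O → O₂ + 4H⁺ + 4e⁻ → n(O₂) = 2.564/4 = 0.6410 mol → 15.4 L

83.8 g Zn; 15.4 L O₂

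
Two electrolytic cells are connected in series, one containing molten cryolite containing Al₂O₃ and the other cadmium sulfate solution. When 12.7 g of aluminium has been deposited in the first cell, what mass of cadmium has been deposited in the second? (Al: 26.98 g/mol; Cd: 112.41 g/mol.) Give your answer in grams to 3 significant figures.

n(Al) = 12.7 / 26.98 = 0.4707 mol
Al³⁺ + 3e⁻ → Al, so n(e⁻) = 3 × 0.4707 = 1.412 mol
In series, the same 1.412 mol of electrons flows through the second cell.
Cd²⁺ + 2e⁻ → Cd, so n(Cd) = 1.412 / 2 = 0.7060 mol
m(Cd) = 0.7060 × 112.41 = 79.4 g

79.4 g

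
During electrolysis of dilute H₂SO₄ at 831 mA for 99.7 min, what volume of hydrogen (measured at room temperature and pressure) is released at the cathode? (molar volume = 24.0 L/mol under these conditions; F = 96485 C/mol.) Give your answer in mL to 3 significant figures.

618 mL

Q = It = 0.831 × 5982 = 4971 C
n(e⁻) = 4971 / 96485 = 0.05152 mol
2H⁺ + 2e⁻ → H₂, so n(H₂) = 0.05152 / 2 = 0.02576 mol
V = 0.02576 × 24.0 = 0.6182 L
= 618 mL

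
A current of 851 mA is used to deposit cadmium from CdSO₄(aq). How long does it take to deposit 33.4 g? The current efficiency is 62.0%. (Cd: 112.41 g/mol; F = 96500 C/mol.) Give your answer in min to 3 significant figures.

n(Cd) = 33.4 / 112.41 = 0.2971 mol
Cd²⁺ + 2e⁻ → Cd, so n(e⁻) = 2 × 0.2971 = 0.5942 mol
Q = 0.5942 × 96500 / 0.620 = 92480 C
t = Q / I = 92480 / 0.851 = 1.087×10^5 s = 1810 min

1810 min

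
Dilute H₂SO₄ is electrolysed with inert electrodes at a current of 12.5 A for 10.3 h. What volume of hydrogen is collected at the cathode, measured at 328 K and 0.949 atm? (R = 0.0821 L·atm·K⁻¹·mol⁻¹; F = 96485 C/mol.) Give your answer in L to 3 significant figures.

68.2 L

Charge passed = 12.5 × 37080 = 4.635×10^5 C
Moles of electrons = 4.635×10^5 / 96485 = 4.804 mol
2H⁺ + 2e⁻ → H₂, so n(H₂) = 4.804 / 2 = 2.402 mol
V = nRT/P = 2.402 × 0.0821 × 328 / 0.949 = 68.16 L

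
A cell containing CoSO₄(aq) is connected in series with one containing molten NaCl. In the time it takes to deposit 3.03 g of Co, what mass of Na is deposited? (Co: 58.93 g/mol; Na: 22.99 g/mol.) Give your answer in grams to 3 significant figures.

n(Co) = 3.03 / 58.93 = 0.05142 mol
Co²⁺ + 2e⁻ → Co, so n(e⁻) = 2 × 0.05142 = 0.1028 mol
Same current for the same time ⇒ same n(e⁻) = 0.1028 mol in both cells.
Na⁺ + e⁻ → Na, so n(Na) = 0.1028 mol
m(Na) = 0.1028 × 22.99 = 2.36 g

2.36 g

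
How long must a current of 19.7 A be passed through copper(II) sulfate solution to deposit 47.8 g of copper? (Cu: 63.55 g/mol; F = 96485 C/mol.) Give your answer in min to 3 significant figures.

123 min

n(Cu) = 47.8 / 63.55 = 0.7522 mol
Cu²⁺ + 2e⁻ → Cu, so n(e⁻) = 2 × 0.7522 = 1.504 mol
Q = 1.504 × 96485 = 1.451×10^5 C
t = Q / I = 1.451×10^5 / 19.7 = 7365 s = 123 min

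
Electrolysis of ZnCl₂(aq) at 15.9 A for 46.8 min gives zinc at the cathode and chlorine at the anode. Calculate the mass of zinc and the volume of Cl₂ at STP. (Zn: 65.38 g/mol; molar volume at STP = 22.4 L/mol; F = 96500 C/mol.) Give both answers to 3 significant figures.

15.1 g Zn; 5.18 L Cl₂

Q = 15.9 × 2808 = 44650 C; n(e⁻) = 44650 / 96500 = 0.4627 mol
Cathode: Zn²⁺ + 2e⁻ → Zn → n(Zn) = 0.4627/2 = 0.2314 mol → 15.1 g
Anode: 2Cl⁻ → Cl₂ + 2e⁻ → n(Cl₂) = 0.4627/2 = 0.2314 mol → 5.18 L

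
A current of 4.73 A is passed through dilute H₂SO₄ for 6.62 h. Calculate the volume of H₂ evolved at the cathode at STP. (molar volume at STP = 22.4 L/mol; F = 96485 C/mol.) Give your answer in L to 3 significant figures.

Q = 4.73 A × 23832 s = 1.127×10^5 C
n(e⁻) = Q/F = 1.127×10^5/96485 = 1.168 mol
2H⁺ + 2e⁻ → H₂, so n(H₂) = 1.168 / 2 = 0.5840 mol
V = 0.5840 × 22.4 = 13.08 L

13.1 L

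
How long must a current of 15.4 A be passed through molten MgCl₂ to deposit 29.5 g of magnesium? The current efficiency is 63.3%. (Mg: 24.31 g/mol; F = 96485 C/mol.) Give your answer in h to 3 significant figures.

n(Mg) = 29.5 / 24.31 = 1.213 mol
Mg²⁺ + 2e⁻ → Mg, so n(e⁻) = 2 × 1.213 = 2.426 mol
Q = 2.426 × 96485 / 0.633 = 3.698×10^5 C
t = Q / I = 3.698×10^5 / 15.4 = 24010 s = 6.67 h

6.67 h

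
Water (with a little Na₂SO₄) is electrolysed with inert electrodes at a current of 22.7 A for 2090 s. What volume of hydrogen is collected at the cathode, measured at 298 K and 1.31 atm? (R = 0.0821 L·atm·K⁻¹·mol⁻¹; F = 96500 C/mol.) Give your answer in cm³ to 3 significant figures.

4590 cm³

Q = It = 22.7 × 2090 = 47440 C
Moles of electrons = 47440 / 96500 = 0.4916 mol
2H⁺ + 2e⁻ → H₂, so n(H₂) = 0.4916 / 2 = 0.2458 mol
V = nRT/P = 0.2458 × 0.0821 × 298 / 1.31 = 4.591 L
= 4590 cm³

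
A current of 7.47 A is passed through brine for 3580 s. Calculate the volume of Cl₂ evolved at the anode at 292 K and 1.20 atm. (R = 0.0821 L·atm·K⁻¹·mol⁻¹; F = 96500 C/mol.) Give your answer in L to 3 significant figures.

2.77 L

Q = It = 7.47 × 3580 = 26740 C
n(e⁻) = Q/F = 26740/96500 = 0.2771 mol
2Cl⁻ → Cl₂ + 2e⁻, so n(Cl₂) = 0.2771 / 2 = 0.1386 mol
V = nRT/P = 0.1386 × 0.0821 × 292 / 1.20 = 2.769 L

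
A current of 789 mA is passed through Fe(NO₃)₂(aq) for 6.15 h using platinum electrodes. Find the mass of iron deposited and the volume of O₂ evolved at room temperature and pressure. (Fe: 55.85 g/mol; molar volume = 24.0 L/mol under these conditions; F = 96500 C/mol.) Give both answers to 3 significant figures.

Q = 0.789 × 22140 = 17470 C; n(e⁻) = 17470 / 96500 = 0.1810 mol
Cathode: Fe²⁺ + 2e⁻ → Fe → n(Fe) = 0.1810/2 = 0.09050 mol → 5.05 g
Anode: 2H₂O → O₂ + 4H⁺ + 4e⁻ → n(O₂) = 0.1810/4 = 0.04525 mol → 1.09 L

5.05 g Fe; 1.09 L O₂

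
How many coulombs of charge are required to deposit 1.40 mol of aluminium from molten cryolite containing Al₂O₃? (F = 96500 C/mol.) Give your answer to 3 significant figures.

4.05×10^5 C

Al³⁺ + 3e⁻ → Al, so n(e⁻) = 3 × 1.40 = 4.200 mol
Q = 4.200 × 96500 = 4.053×10^5 C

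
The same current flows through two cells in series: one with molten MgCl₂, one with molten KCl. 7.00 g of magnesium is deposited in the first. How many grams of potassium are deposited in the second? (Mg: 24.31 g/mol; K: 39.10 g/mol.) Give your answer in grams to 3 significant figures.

22.5 g

n(Mg) = 7.00 / 24.31 = 0.2879 mol
Mg²⁺ + 2e⁻ → Mg, so n(e⁻) = 2 × 0.2879 = 0.5758 mol
Since the cells are in series, n(e⁻) in the K cell is also 0.5758 mol.
K⁺ + e⁻ → K, so n(K) = 0.5758 mol
m(K) = 0.5758 × 39.10 = 22.5 g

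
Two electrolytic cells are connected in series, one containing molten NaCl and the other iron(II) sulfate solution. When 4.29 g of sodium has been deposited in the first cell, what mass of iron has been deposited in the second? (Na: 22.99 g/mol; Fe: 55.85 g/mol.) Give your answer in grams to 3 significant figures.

5.21 g

n(Na) = 4.29 / 22.99 = 0.1866 mol
Na⁺ + e⁻ → Na, so n(e⁻) = 0.1866 mol
Since the cells are in series, n(e⁻) in the Fe cell is also 0.1866 mol.
Fe²⁺ + 2e⁻ → Fe, so n(Fe) = 0.1866 / 2 = 0.09330 mol
m(Fe) = 0.09330 × 55.85 = 5.21 g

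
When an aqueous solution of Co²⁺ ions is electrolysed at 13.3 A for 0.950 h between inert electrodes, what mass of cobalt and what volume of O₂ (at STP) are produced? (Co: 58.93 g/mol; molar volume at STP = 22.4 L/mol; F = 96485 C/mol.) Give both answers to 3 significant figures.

13.9 g Co; 2.64 L O₂

Q = 13.3 × 3420 = 45490 C; n(e⁻) = 45490 / 96485 = 0.4715 mol
Cathode: Co²⁺ + 2e⁻ → Co → n(Co) = 0.4715/2 = 0.2358 mol → 13.9 g
Anode: 2H₂O → O₂ + 4H⁺ + 4e⁻ → n(O₂) = 0.4715/4 = 0.1179 mol → 2.64 L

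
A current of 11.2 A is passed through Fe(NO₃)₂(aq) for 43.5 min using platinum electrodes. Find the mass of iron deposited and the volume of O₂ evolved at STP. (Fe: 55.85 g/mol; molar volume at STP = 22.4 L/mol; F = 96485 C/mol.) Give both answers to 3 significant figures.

Q = 11.2 × 2610 = 29230 C; n(e⁻) = 29230 / 96485 = 0.3029 mol
Cathode: Fe²⁺ + 2e⁻ → Fe → n(Fe) = 0.3029/2 = 0.1515 mol → 8.46 g
Anode: 2H₂O → O₂ + 4H⁺ + 4e⁻ → n(O₂) = 0.3029/4 = 0.07573 mol → 1.70 L

8.46 g Fe; 1.70 L O₂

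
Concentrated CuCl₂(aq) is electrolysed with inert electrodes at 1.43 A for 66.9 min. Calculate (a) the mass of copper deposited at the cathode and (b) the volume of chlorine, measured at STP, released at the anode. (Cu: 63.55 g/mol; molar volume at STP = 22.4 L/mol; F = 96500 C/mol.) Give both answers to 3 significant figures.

1.89 g Cu; 0.666 L Cl₂

Q = 1.43 × 4014 = 5740 C; n(e⁻) = 5740 / 96500 = 0.05948 mol
Cathode: Cu²⁺ + 2e⁻ → Cu → n(Cu) = 0.05948/2 = 0.02974 mol → 1.89 g
Anode: 2Cl⁻ → Cl₂ + 2e⁻ → n(Cl₂) = 0.05948/2 = 0.02974 mol → 0.666 L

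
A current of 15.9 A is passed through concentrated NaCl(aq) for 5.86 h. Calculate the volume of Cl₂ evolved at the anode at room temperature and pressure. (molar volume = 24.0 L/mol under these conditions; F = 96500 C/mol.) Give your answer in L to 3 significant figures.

Charge passed = 15.9 × 21096 = 3.354×10^5 C
n(e⁻) = 3.354×10^5 / 96500 = 3.476 mol
2Cl⁻ → Cl₂ + 2e⁻, so n(Cl₂) = 3.476 / 2 = 1.738 mol
V = 1.738 × 24.0 = 41.71 L

41.7 L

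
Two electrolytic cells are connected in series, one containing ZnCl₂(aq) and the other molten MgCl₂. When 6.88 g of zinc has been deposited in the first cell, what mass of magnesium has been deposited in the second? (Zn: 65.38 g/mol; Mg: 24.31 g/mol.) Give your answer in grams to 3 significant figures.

n(Zn) = 6.88 / 65.38 = 0.1052 mol
Zn²⁺ + 2e⁻ → Zn, so n(e⁻) = 2 × 0.1052 = 0.2104 mol
Since the cells are in series, n(e⁻) in the Mg cell is also 0.2104 mol.
Mg²⁺ + 2e⁻ → Mg, so n(Mg) = 0.2104 / 2 = 0.1052 mol
m(Mg) = 0.1052 × 24.31 = 2.56 g

2.56 g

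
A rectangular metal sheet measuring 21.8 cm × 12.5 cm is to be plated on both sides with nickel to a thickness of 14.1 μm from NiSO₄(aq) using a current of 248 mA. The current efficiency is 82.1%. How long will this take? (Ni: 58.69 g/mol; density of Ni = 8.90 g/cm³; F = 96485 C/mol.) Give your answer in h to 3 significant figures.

30.7 h

Plated area = 2 × 21.8 × 12.5 = 545.0 cm²
Volume = 545.0 × 14.1×10⁻⁴ cm = 0.7685 cm³
m(Ni) = 0.7685 × 8.90 = 6.840 g
n(Ni) = 6.840 / 58.69 = 0.1165 mol; n(e⁻) = 2 × 0.1165 = 0.2330 mol
Q = 0.2330 × 96485 / 0.821 = 27380 C
t = 27380 / 0.248 = 1.104×10^5 s = 30.7 h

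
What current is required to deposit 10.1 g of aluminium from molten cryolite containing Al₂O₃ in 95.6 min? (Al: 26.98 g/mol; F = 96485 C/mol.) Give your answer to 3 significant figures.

n(Al) = 10.1 / 26.98 = 0.3744 mol
Al³⁺ + 3e⁻ → Al, so n(e⁻) = 3 × 0.3744 = 1.123 mol
Q = 1.123 × 96485 = 1.084×10^5 C
I = Q / t = 1.084×10^5 / 5736 s = 18.9 A

18.9 A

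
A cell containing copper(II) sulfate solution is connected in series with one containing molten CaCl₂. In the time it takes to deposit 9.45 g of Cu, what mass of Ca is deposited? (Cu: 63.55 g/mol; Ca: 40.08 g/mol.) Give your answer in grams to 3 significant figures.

n(Cu) = 9.45 / 63.55 = 0.1487 mol
Cu²⁺ + 2e⁻ → Cu, so n(e⁻) = 2 × 0.1487 = 0.2974 mol
Same current for the same time ⇒ same n(e⁻) = 0.2974 mol in both cells.
Ca²⁺ + 2e⁻ → Ca, so n(Ca) = 0.2974 / 2 = 0.1487 mol
m(Ca) = 0.1487 × 40.08 = 5.96 g

5.96 g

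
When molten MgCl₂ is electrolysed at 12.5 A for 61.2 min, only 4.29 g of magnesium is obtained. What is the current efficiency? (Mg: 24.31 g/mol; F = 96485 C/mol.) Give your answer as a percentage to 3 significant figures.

74.2%

Q = 12.5 × 3672 = 45900 C
n(e⁻) = 45900 / 96485 = 0.4757 mol
Mg²⁺ + 2e⁻ → Mg, so theoretical n(Mg) = 0.2379 mol → 5.783 g
Efficiency = 4.29 / 5.783 = 0.7418 = 74.2%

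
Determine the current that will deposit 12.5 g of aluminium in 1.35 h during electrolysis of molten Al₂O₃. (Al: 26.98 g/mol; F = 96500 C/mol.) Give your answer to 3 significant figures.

n(Al) = 12.5 / 26.98 = 0.4633 mol
Al³⁺ + 3e⁻ → Al, so n(e⁻) = 3 × 0.4633 = 1.390 mol
Q = 1.390 × 96500 = 1.341×10^5 C
I = Q / t = 1.341×10^5 / 4860 s = 27.6 A

27.6 A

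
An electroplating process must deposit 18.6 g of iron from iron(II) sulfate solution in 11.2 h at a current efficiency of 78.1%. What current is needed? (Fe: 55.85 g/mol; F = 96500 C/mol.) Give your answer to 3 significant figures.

2.04 A

n(Fe) = 18.6 / 55.85 = 0.3330 mol
Fe²⁺ + 2e⁻ → Fe, so n(e⁻) = 2 × 0.3330 = 0.6660 mol
Q = 0.6660 × 96500 / 0.781 = 82290 C
I = Q / t = 82290 / 40320 s = 2.04 A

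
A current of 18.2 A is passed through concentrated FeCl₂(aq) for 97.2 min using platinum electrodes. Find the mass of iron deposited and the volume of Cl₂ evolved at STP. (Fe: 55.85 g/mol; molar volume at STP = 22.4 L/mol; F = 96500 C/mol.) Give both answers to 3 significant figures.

Q = 18.2 × 5832 = 1.061×10^5 C; n(e⁻) = 1.061×10^5 / 96500 = 1.099 mol
Cathode: Fe²⁺ + 2e⁻ → Fe → n(Fe) = 1.099/2 = 0.5495 mol → 30.7 g
Anode: 2Cl⁻ → Cl₂ + 2e⁻ → n(Cl₂) = 1.099/2 = 0.5495 mol → 12.3 L

30.7 g Fe; 12.3 L Cl₂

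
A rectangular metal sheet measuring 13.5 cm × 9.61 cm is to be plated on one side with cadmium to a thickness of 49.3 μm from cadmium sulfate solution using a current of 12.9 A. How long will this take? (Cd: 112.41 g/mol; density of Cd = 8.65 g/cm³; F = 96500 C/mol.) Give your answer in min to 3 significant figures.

Plated area = 13.5 × 9.61 = 129.7 cm²
Volume = 129.7 × 49.3×10⁻⁴ cm = 0.6394 cm³
m(Cd) = 0.6394 × 8.65 = 5.531 g
n(Cd) = 5.531 / 112.41 = 0.04920 mol; n(e⁻) = 2 × 0.04920 = 0.09840 mol
Q = 0.09840 × 96500 = 9496 C
t = 9496 / 12.9 = 736.1 s = 12.3 min

12.3 min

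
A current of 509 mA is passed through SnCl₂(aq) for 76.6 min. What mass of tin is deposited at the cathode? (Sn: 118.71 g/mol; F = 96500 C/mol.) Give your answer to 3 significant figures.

Charge passed = 0.509 × 4596 = 2339 C
Moles of electrons = 2339 / 96500 = 0.02424 mol
Sn²⁺ + 2e⁻ → Sn, so n(Sn) = 0.02424 / 2 = 0.01212 mol
m = 0.01212 × 118.71 = 1.44 g

1.44 g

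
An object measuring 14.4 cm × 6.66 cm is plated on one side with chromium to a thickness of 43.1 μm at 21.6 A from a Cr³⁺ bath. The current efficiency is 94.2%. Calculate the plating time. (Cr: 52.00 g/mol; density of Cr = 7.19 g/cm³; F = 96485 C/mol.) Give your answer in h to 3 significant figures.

Plated area = 14.4 × 6.66 = 95.90 cm²
Volume = 95.90 × 43.1×10⁻⁴ cm = 0.4133 cm³
m(Cr) = 0.4133 × 7.19 = 2.972 g
n(Cr) = 2.972 / 52.00 = 0.05715 mol; n(e⁻) = 3 × 0.05715 = 0.1715 mol
Q = 0.1715 × 96485 / 0.942 = 17570 C
t = 17570 / 21.6 = 813.4 s = 0.226 h

0.226 h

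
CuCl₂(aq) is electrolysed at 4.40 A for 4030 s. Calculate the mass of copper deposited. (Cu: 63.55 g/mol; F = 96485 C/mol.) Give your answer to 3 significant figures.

Q = It = 4.40 × 4030 = 17730 C
n(e⁻) = Q/F = 17730/96485 = 0.1838 mol
Cu²⁺ + 2e⁻ → Cu, so n(Cu) = 0.1838 / 2 = 0.09190 mol
m = 0.09190 × 63.55 = 5.84 g

5.84 g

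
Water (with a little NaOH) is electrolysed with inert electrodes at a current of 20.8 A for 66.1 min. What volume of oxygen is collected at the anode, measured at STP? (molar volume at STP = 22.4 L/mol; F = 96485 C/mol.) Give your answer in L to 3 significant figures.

4.79 L

Charge passed = 20.8 × 3966 = 82490 C
Moles of electrons = 82490 / 96485 = 0.8550 mol
2H₂O → O₂ + 4H⁺ + 4e⁻, so n(O₂) = 0.8550 / 4 = 0.2138 mol
V = 0.2138 × 22.4 = 4.789 L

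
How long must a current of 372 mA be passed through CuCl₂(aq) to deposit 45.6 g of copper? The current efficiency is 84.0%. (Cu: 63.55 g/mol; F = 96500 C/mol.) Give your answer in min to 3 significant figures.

n(Cu) = 45.6 / 63.55 = 0.7175 mol
Cu²⁺ + 2e⁻ → Cu, so n(e⁻) = 2 × 0.7175 = 1.435 mol
Q = 1.435 × 96500 / 0.840 = 1.649×10^5 C
t = Q / I = 1.649×10^5 / 0.372 = 4.433×10^5 s = 7390 min

7390 min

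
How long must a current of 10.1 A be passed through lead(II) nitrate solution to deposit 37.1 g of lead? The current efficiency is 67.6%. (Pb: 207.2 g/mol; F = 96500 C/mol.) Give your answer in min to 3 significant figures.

n(Pb) = 37.1 / 207.2 = 0.1791 mol
Pb²⁺ + 2e⁻ → Pb, so n(e⁻) = 2 × 0.1791 = 0.3582 mol
Q = 0.3582 × 96500 / 0.676 = 51130 C
t = Q / I = 51130 / 10.1 = 5062 s = 84.4 min

84.4 min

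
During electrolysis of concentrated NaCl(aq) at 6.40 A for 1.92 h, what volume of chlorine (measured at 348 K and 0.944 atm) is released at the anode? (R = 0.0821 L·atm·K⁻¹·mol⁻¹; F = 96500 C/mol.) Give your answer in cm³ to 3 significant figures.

6940 cm³

Q = It = 6.40 × 6912 = 44240 C
n(e⁻) = Q/F = 44240/96500 = 0.4584 mol
2Cl⁻ → Cl₂ + 2e⁻, so n(Cl₂) = 0.4584 / 2 = 0.2292 mol
V = nRT/P = 0.2292 × 0.0821 × 348 / 0.944 = 6.937 L
= 6940 cm³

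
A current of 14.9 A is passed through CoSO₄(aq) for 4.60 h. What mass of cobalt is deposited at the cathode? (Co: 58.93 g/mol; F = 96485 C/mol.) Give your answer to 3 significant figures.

75.4 g

Charge passed = 14.9 × 16560 = 2.467×10^5 C
n(e⁻) = 2.467×10^5 / 96485 = 2.557 mol
Co²⁺ + 2e⁻ → Co, so n(Co) = 2.557 / 2 = 1.279 mol
m = 1.279 × 58.93 = 75.4 g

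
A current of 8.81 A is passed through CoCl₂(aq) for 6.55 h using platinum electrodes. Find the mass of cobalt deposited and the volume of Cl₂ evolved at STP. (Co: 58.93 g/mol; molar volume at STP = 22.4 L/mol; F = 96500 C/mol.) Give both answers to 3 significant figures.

Q = 8.81 × 23580 = 2.077×10^5 C; n(e⁻) = 2.077×10^5 / 96500 = 2.152 mol
Cathode: Co²⁺ + 2e⁻ → Co → n(Co) = 2.152/2 = 1.076 mol → 63.4 g
Anode: 2Cl⁻ → Cl₂ + 2e⁻ → n(Cl₂) = 2.152/2 = 1.076 mol → 24.1 L

63.4 g Co; 24.1 L Cl₂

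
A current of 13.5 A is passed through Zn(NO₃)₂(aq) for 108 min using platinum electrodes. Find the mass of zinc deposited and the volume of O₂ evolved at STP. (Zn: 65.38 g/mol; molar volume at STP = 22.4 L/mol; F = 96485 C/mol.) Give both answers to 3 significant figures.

Q = 13.5 × 6480 = 87480 C; n(e⁻) = 87480 / 96485 = 0.9067 mol
Cathode: Zn²⁺ + 2e⁻ → Zn → n(Zn) = 0.9067/2 = 0.4534 mol → 29.6 g
Anode: 2H₂O → O₂ + 4H⁺ + 4e⁻ → n(O₂) = 0.9067/4 = 0.2267 mol → 5.08 L

29.6 g Zn; 5.08 L O₂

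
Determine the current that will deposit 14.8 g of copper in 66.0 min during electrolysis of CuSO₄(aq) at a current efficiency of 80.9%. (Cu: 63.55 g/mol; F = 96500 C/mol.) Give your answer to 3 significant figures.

14.0 A

n(Cu) = 14.8 / 63.55 = 0.2329 mol
Cu²⁺ + 2e⁻ → Cu, so n(e⁻) = 2 × 0.2329 = 0.4658 mol
Q = 0.4658 × 96500 / 0.809 = 55560 C
I = Q / t = 55560 / 3960 s = 14.0 A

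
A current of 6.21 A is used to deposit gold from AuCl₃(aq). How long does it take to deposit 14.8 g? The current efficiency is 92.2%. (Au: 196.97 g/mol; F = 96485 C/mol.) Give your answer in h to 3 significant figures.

n(Au) = 14.8 / 196.97 = 0.07514 mol
Au³⁺ + 3e⁻ → Au, so n(e⁻) = 3 × 0.07514 = 0.2254 mol
Q = 0.2254 × 96485 / 0.922 = 23590 C
t = Q / I = 23590 / 6.21 = 3799 s = 1.06 h

1.06 h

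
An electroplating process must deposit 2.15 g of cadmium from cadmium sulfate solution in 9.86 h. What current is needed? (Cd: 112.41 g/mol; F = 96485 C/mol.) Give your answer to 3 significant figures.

0.104 A

n(Cd) = 2.15 / 112.41 = 0.01913 mol
Cd²⁺ + 2e⁻ → Cd, so n(e⁻) = 2 × 0.01913 = 0.03826 mol
Q = 0.03826 × 96485 = 3692 C
I = Q / t = 3692 / 35496 s = 0.104 A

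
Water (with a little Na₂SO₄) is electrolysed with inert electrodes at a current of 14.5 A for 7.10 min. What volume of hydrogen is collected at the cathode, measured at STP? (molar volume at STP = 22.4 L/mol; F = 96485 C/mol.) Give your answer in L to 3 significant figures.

Charge passed = 14.5 × 426 = 6177 C
n(e⁻) = Q/F = 6177/96485 = 0.06402 mol
2H⁺ + 2e⁻ → H₂, so n(H₂) = 0.06402 / 2 = 0.03201 mol
V = 0.03201 × 22.4 = 0.7170 L

0.717 L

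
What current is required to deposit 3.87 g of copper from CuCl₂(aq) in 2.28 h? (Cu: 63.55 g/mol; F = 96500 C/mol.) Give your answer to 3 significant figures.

n(Cu) = 3.87 / 63.55 = 0.06090 mol
Cu²⁺ + 2e⁻ → Cu, so n(e⁻) = 2 × 0.06090 = 0.1218 mol
Q = 0.1218 × 96500 = 11750 C
I = Q / t = 11750 / 8208 s = 1.43 A

1.43 A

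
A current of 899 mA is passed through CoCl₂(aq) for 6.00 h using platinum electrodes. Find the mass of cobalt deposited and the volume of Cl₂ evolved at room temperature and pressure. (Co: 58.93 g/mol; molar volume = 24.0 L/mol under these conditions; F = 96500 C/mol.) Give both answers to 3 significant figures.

5.93 g Co; 2.41 L Cl₂

Q = 0.899 × 21600 = 19420 C; n(e⁻) = 19420 / 96500 = 0.2012 mol
Cathode: Co²⁺ + 2e⁻ → Co → n(Co) = 0.2012/2 = 0.1006 mol → 5.93 g
Anode: 2Cl⁻ → Cl₂ + 2e⁻ → n(Cl₂) = 0.2012/2 = 0.1006 mol → 2.41 L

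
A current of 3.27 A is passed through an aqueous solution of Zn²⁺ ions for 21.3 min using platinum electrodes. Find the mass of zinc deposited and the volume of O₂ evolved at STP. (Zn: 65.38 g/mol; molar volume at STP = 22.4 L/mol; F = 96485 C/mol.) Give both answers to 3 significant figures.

Q = 3.27 × 1278 = 4179 C; n(e⁻) = 4179 / 96485 = 0.04331 mol
Cathode: Zn²⁺ + 2e⁻ → Zn → n(Zn) = 0.04331/2 = 0.02166 mol → 1.42 g
Anode: 2H₂O → O₂ + 4H⁺ + 4e⁻ → n(O₂) = 0.04331/4 = 0.01083 mol → 0.243 L

1.42 g Zn; 0.243 L O₂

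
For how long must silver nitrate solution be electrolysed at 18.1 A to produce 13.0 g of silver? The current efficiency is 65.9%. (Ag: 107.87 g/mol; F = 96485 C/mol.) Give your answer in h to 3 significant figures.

n(Ag) = 13.0 / 107.87 = 0.1205 mol
Ag⁺ + e⁻ → Ag, so n(e⁻) = 0.1205 mol
Q = 0.1205 × 96485 / 0.659 = 17640 C
t = Q / I = 17640 / 18.1 = 974.6 s = 0.271 h

0.271 h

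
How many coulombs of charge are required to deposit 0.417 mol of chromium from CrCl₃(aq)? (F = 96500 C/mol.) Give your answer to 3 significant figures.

Cr³⁺ + 3e⁻ → Cr, so n(e⁻) = 3 × 0.417 = 1.251 mol
Q = 1.251 × 96500 = 1.207×10^5 C

1.21×10^5 C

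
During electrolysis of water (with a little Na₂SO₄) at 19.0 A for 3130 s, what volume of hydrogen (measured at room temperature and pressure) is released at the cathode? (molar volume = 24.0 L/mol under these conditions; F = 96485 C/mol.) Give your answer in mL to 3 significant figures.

Q = 19.0 A × 3130 s = 59470 C
Moles of electrons = 59470 / 96485 = 0.6164 mol
2H⁺ + 2e⁻ → H₂, so n(H₂) = 0.6164 / 2 = 0.3082 mol
V = 0.3082 × 24.0 = 7.397 L
= 7400 mL

7400 mL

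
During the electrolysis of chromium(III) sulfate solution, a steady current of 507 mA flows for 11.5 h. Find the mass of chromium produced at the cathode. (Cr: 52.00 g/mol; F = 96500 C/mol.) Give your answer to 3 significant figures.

Q = It = 0.507 × 41400 = 20990 C
n(e⁻) = Q/F = 20990/96500 = 0.2175 mol
Cr³⁺ + 3e⁻ → Cr, so n(Cr) = 0.2175 / 3 = 0.07250 mol
m = 0.07250 × 52.00 = 3.77 g

3.77 g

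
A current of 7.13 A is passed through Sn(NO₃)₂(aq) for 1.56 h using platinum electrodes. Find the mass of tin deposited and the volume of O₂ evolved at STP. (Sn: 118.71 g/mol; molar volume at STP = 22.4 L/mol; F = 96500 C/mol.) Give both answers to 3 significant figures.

24.6 g Sn; 2.32 L O₂

Q = 7.13 × 5616 = 40040 C; n(e⁻) = 40040 / 96500 = 0.4149 mol
Cathode: Sn²⁺ + 2e⁻ → Sn → n(Sn) = 0.4149/2 = 0.2075 mol → 24.6 g
Anode: 2H₂O → O₂ + 4H⁺ + 4e⁻ → n(O₂) = 0.4149/4 = 0.1037 mol → 2.32 L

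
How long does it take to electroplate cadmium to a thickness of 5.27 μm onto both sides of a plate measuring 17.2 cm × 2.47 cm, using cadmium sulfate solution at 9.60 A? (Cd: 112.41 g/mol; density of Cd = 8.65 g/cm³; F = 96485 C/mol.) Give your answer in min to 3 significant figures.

1.15 min

Plated area = 2 × 17.2 × 2.47 = 84.97 cm²
Volume = 84.97 × 5.27×10⁻⁴ cm = 0.04478 cm³
m(Cd) = 0.04478 × 8.65 = 0.3873 g
n(Cd) = 0.3873 / 112.41 = 0.003445 mol; n(e⁻) = 2 × 0.003445 = 0.006890 mol
Q = 0.006890 × 96485 = 664.8 C
t = 664.8 / 9.60 = 69.25 s = 1.15 min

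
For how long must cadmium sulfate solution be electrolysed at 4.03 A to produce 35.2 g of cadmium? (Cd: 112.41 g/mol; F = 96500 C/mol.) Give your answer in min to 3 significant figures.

n(Cd) = 35.2 / 112.41 = 0.3131 mol
Cd²⁺ + 2e⁻ → Cd, so n(e⁻) = 2 × 0.3131 = 0.6262 mol
Q = 0.6262 × 96500 = 60430 C
t = Q / I = 60430 / 4.03 = 15000 s = 250 min

250 min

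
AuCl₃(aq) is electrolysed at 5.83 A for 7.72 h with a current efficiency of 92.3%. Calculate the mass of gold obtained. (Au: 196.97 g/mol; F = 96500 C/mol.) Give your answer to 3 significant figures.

102 g

Q = 5.83 × 27792 = 1.620×10^5 C
n(e⁻) = 1.620×10^5 / 96500 = 1.679 mol
Au³⁺ + 3e⁻ → Au, so theoretical m(Au) = 0.5597 × 196.97 = 110.2 g
Actual mass = 92.3% × 110.2 = 102 g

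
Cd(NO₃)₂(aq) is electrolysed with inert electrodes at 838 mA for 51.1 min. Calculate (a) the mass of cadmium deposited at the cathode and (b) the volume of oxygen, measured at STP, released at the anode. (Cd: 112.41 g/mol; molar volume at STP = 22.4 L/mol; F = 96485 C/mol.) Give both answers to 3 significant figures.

1.50 g Cd; 0.149 L O₂

Q = 0.838 × 3066 = 2569 C; n(e⁻) = 2569 / 96485 = 0.02663 mol
Cathode: Cd²⁺ + 2e⁻ → Cd → n(Cd) = 0.02663/2 = 0.01332 mol → 1.50 g
Anode: 2H₂O → O₂ + 4H⁺ + 4e⁻ → n(O₂) = 0.02663/4 = 0.006658 mol → 0.149 L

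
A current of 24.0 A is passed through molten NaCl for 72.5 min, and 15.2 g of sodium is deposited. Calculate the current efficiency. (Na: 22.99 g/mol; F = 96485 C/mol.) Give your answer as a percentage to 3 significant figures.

61.1%

Q = 24.0 × 4350 = 1.044×10^5 C
n(e⁻) = 1.044×10^5 / 96485 = 1.082 mol
Na⁺ + e⁻ → Na, so theoretical n(Na) = 1.082 mol → 24.88 g
Efficiency = 15.2 / 24.88 = 0.6109 = 61.1%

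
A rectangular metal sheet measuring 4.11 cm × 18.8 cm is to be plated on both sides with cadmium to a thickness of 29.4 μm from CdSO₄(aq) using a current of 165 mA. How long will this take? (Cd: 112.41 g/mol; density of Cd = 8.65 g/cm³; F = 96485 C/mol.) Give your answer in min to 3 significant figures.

Plated area = 2 × 4.11 × 18.8 = 154.5 cm²
Volume = 154.5 × 29.4×10⁻⁴ cm = 0.4542 cm³
m(Cd) = 0.4542 × 8.65 = 3.929 g
n(Cd) = 3.929 / 112.41 = 0.03495 mol; n(e⁻) = 2 × 0.03495 = 0.06990 mol
Q = 0.06990 × 96485 = 6744 C
t = 6744 / 0.165 = 40870 s = 681 min

681 min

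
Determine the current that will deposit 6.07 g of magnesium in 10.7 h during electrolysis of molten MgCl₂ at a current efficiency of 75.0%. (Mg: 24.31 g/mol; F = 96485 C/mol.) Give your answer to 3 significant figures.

n(Mg) = 6.07 / 24.31 = 0.2497 mol
Mg²⁺ + 2e⁻ → Mg, so n(e⁻) = 2 × 0.2497 = 0.4994 mol
Q = 0.4994 × 96485 / 0.750 = 64250 C
I = Q / t = 64250 / 38520 s = 1.67 A

1.67 A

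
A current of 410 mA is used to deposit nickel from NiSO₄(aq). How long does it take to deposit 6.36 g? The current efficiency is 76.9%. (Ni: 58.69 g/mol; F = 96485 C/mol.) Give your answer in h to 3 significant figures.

n(Ni) = 6.36 / 58.69 = 0.1084 mol
Ni²⁺ + 2e⁻ → Ni, so n(e⁻) = 2 × 0.1084 = 0.2168 mol
Q = 0.2168 × 96485 / 0.769 = 27200 C
t = Q / I = 27200 / 0.410 = 66340 s = 18.4 h

18.4 h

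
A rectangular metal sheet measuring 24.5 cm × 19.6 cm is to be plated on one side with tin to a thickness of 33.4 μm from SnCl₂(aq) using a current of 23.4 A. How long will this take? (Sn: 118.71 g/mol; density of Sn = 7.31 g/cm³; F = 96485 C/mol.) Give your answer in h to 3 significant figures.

Plated area = 24.5 × 19.6 = 480.2 cm²
Volume = 480.2 × 33.4×10⁻⁴ cm = 1.604 cm³
m(Sn) = 1.604 × 7.31 = 11.73 g
n(Sn) = 11.73 / 118.71 = 0.09881 mol; n(e⁻) = 2 × 0.09881 = 0.1976 mol
Q = 0.1976 × 96485 = 19070 C
t = 19070 / 23.4 = 815.0 s = 0.226 h

0.226 h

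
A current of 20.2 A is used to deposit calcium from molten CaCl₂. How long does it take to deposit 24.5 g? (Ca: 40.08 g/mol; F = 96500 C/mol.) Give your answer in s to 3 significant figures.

5840 s

n(Ca) = 24.5 / 40.08 = 0.6113 mol
Ca²⁺ + 2e⁻ → Ca, so n(e⁻) = 2 × 0.6113 = 1.223 mol
Q = 1.223 × 96500 = 1.180×10^5 C
t = Q / I = 1.180×10^5 / 20.2 = 5842 s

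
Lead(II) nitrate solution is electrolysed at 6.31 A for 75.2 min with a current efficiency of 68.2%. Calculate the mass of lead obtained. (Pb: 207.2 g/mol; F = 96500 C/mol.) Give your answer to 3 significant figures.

Q = 6.31 × 4512 = 28470 C
n(e⁻) = 28470 / 96500 = 0.2950 mol
Pb²⁺ + 2e⁻ → Pb, so theoretical m(Pb) = 0.1475 × 207.2 = 30.56 g
Actual mass = 68.2% × 30.56 = 20.8 g

20.8 g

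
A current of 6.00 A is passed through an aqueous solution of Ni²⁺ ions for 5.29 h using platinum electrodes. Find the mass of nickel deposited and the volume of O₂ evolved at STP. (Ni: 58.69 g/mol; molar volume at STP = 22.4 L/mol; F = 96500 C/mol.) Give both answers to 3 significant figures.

Q = 6.00 × 19044 = 1.143×10^5 C; n(e⁻) = 1.143×10^5 / 96500 = 1.184 mol
Cathode: Ni²⁺ + 2e⁻ → Ni → n(Ni) = 1.184/2 = 0.5920 mol → 34.7 g
Anode: 2H₂O → O₂ + 4H⁺ + 4e⁻ → n(O₂) = 1.184/4 = 0.2960 mol → 6.63 L

34.7 g Ni; 6.63 L O₂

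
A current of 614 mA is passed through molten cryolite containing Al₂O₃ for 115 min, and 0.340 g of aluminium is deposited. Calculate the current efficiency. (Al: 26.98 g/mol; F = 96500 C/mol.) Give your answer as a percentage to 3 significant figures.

Q = 0.614 × 6900 = 4237 C
n(e⁻) = 4237 / 96500 = 0.04391 mol
Al³⁺ + 3e⁻ → Al, so theoretical n(Al) = 0.01464 mol → 0.3950 g
Efficiency = 0.340 / 0.3950 = 0.8608 = 86.1%

86.1%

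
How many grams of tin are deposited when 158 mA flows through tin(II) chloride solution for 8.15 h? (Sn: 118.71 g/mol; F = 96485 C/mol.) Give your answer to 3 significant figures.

2.85 g

Charge passed = 0.158 × 29340 = 4636 C
Moles of electrons = 4636 / 96485 = 0.04805 mol
Sn²⁺ + 2e⁻ → Sn, so n(Sn) = 0.04805 / 2 = 0.02403 mol
m = 0.02403 × 118.71 = 2.85 g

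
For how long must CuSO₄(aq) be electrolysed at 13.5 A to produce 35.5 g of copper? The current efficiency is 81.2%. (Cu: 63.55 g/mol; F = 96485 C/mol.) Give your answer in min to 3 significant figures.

164 min

n(Cu) = 35.5 / 63.55 = 0.5586 mol
Cu²⁺ + 2e⁻ → Cu, so n(e⁻) = 2 × 0.5586 = 1.117 mol
Q = 1.117 × 96485 / 0.812 = 1.327×10^5 C
t = Q / I = 1.327×10^5 / 13.5 = 9830 s = 164 min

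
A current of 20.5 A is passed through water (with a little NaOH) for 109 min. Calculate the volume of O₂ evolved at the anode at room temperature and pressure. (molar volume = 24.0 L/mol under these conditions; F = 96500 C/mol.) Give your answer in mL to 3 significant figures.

8340 mL

Q = It = 20.5 × 6540 = 1.341×10^5 C
n(e⁻) = 1.341×10^5 / 96500 = 1.390 mol
2H₂O → O₂ + 4H⁺ + 4e⁻, so n(O₂) = 1.390 / 4 = 0.3475 mol
V = 0.3475 × 24.0 = 8.340 L
= 8340 mL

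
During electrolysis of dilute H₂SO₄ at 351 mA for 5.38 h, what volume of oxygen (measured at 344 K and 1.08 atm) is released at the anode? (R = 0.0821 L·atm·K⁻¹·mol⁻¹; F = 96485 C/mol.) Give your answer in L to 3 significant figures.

0.461 L

Charge passed = 0.351 × 19368 = 6798 C
n(e⁻) = Q/F = 6798/96485 = 0.07046 mol
2H₂O → O₂ + 4H⁺ + 4e⁻, so n(O₂) = 0.07046 / 4 = 0.01762 mol
V = nRT/P = 0.01762 × 0.0821 × 344 / 1.08 = 0.4608 L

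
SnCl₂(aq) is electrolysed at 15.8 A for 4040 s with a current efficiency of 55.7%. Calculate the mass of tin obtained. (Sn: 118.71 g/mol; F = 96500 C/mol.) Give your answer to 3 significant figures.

Q = 15.8 × 4040 = 63830 C
n(e⁻) = 63830 / 96500 = 0.6615 mol
Sn²⁺ + 2e⁻ → Sn, so theoretical m(Sn) = 0.3308 × 118.71 = 39.27 g
Actual mass = 55.7% × 39.27 = 21.9 g

21.9 g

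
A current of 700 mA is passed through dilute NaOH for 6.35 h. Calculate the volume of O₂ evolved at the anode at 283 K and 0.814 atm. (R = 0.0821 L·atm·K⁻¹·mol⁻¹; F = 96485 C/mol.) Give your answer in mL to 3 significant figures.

1180 mL

Q = It = 0.700 × 22860 = 16000 C
n(e⁻) = Q/F = 16000/96485 = 0.1658 mol
2H₂O → O₂ + 4H⁺ + 4e⁻, so n(O₂) = 0.1658 / 4 = 0.04145 mol
V = nRT/P = 0.04145 × 0.0821 × 283 / 0.814 = 1.183 L
= 1180 mL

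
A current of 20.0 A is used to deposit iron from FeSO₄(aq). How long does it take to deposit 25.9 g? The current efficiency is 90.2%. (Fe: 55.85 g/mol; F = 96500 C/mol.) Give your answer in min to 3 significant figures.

82.7 min

n(Fe) = 25.9 / 55.85 = 0.4637 mol
Fe²⁺ + 2e⁻ → Fe, so n(e⁻) = 2 × 0.4637 = 0.9274 mol
Q = 0.9274 × 96500 / 0.902 = 99220 C
t = Q / I = 99220 / 20.0 = 4961 s = 82.7 min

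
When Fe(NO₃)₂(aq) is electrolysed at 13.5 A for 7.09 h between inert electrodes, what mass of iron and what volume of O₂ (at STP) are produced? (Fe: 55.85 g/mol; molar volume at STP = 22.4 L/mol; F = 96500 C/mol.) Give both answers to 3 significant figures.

Q = 13.5 × 25524 = 3.446×10^5 C; n(e⁻) = 3.446×10^5 / 96500 = 3.571 mol
Cathode: Fe²⁺ + 2e⁻ → Fe → n(Fe) = 3.571/2 = 1.786 mol → 99.7 g
Anode: 2H₂O → O₂ + 4H⁺ + 4e⁻ → n(O₂) = 3.571/4 = 0.8928 mol → 20.0 L

99.7 g Fe; 20.0 L O₂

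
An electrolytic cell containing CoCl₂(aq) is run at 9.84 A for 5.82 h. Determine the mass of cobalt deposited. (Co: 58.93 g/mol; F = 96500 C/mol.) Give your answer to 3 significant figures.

Q = It = 9.84 × 20952 = 2.062×10^5 C
n(e⁻) = Q/F = 2.062×10^5/96500 = 2.137 mol
Co²⁺ + 2e⁻ → Co, so n(Co) = 2.137 / 2 = 1.069 mol
m = 1.069 × 58.93 = 63.0 g

63.0 g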